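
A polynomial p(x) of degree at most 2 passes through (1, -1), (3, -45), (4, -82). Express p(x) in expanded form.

Write p(x) = ax^2 + bx + c. Substituting each data point gives a linear system:
  a + b + c = -1
  9a + 3b + c = -45
  16a + 4b + c = -82
Solving the system yields a = -5, b = -2, c = 6.
So p(x) = -5x^2 - 2x + 6.
Check: p(1) = -1. ✓

p(x) = -5x^2 - 2x + 6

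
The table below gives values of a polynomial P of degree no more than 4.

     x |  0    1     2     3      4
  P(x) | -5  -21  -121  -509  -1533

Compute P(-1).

-13

Using the Lagrange interpolation formula with nodes 0, 1, 2, 3, 4:
  L_0(x) = (x - 1)(x - 2)(x - 3)(x - 4) / 24
  L_1(x) = x(x - 2)(x - 3)(x - 4) / -6
  L_2(x) = x(x - 1)(x - 3)(x - 4) / 4
  L_3(x) = x(x - 1)(x - 2)(x - 4) / -6
  L_4(x) = x(x - 1)(x - 2)(x - 3) / 24
Then P(x) = -5·L_0(x) - 21·L_1(x) - 121·L_2(x) - 509·L_3(x) - 1533·L_4(x).
Expanding and collecting terms gives P(x) = -6x^4 + 2x^3 - 6x^2 - 6x - 5.
Evaluating at x = -1: P(-1) = -13.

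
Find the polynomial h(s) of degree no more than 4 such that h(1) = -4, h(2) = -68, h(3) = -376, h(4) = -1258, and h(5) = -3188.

h(s) = -6s^4 + 5s^3 - 2s^2 - 3s + 2

Write h(s) = as^4 + bs^3 + cs^2 + ds + e. Substituting each data point gives a linear system:
  a + b + c + d + e = -4
  16a + 8b + 4c + 2d + e = -68
  81a + 27b + 9c + 3d + e = -376
  256a + 64b + 16c + 4d + e = -1258
  625a + 125b + 25c + 5d + e = -3188
Solving the system yields a = -6, b = 5, c = -2, d = -3, e = 2.
So h(s) = -6s⁴ + 5s³ - 2s² - 3s + 2.
Check: h(3) = -376. ✓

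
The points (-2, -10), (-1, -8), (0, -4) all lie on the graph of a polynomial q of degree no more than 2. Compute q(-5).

Write q(s) = as^2 + bs + c. Substituting each data point gives a linear system:
  4a - 2b + c = -10
  a - b + c = -8
  c = -4
Solving the system yields a = 1, b = 5, c = -4.
So q(s) = s^2 + 5s - 4.
Then q(-5) = -4.

-4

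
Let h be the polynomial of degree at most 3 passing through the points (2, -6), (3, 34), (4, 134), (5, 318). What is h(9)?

2374

Forward differences of the values at n = 2, 3, 4, 5:
  h  : -6  34  134  318
  Δ  : 40  100  184
  Δ^2: 60  84
  Δ^3: 24
The third differences are constant, confirming degree 3.
Interpolating (Newton forward form) and evaluating at n = 9 gives h(9) = 2374.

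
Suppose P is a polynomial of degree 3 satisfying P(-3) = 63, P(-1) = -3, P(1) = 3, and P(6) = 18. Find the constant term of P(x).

Write P(x) = ax^3 + bx^2 + cx + d. Substituting each data point gives a linear system:
  -27a + 9b - 3c + d = 63
  -a + b - c + d = -3
  a + b + c + d = 3
  216a + 36b + 6c + d = 18
Solving the system yields a = -1, b = 6, c = 4, d = -6.
So P(x) = -x^3 + 6x^2 + 4x - 6.
The constant term is -6.

-6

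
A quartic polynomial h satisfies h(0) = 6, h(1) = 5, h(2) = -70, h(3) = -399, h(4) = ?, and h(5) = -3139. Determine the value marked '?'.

-1282

On equispaced nodes a degree-4 polynomial has vanishing fifth forward difference, so
  - h(0) + 5·h(1) - 10·h(2) + 10·h(3) - 5·h(4) + h(5) = 0.
Substituting the known values and solving for h(4):
  -5·h(4) = 6410
  h(4) = -1282.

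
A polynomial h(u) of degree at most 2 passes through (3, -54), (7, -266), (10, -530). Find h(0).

0

Write h(u) = au^2 + bu + c. Substituting each data point gives a linear system:
  9a + 3b + c = -54
  49a + 7b + c = -266
  100a + 10b + c = -530
Solving the system yields a = -5, b = -3, c = 0.
So h(u) = -5u^2 - 3u.
Then h(0) = 0.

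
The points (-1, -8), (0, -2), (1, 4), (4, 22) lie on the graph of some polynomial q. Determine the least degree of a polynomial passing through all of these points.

Divided differences on the nodes -1, 0, 1, 4:
  order 0: -8  -2  4  22
  order 1: 6  6  6
  order 2: 0  0
  order 3: 0
The order-1 divided differences are all 6 (nonzero) and every higher order vanishes, so the data lies on a polynomial of degree exactly 1.

1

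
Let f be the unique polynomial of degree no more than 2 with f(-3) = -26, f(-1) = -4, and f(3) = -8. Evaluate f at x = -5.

Write f(x) = ax^2 + bx + c. Substituting each data point gives a linear system:
  9a - 3b + c = -26
  a - b + c = -4
  9a + 3b + c = -8
Solving the system yields a = -2, b = 3, c = 1.
So f(x) = -2x^2 + 3x + 1.
Then f(-5) = -64.

-64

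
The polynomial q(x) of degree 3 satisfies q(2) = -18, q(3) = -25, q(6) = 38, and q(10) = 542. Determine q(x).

q(x) = x^3 - 4x^2 - 6x + 2

Write q(x) = ax^3 + bx^2 + cx + d. Substituting each data point gives a linear system:
  8a + 4b + 2c + d = -18
  27a + 9b + 3c + d = -25
  216a + 36b + 6c + d = 38
  1000a + 100b + 10c + d = 542
Solving the system yields a = 1, b = -4, c = -6, d = 2.
So q(x) = x^3 - 4x^2 - 6x + 2.
Check: q(2) = -18. ✓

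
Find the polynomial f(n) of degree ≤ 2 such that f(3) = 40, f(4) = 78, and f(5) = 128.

f(n) = 6n^2 - 4n - 2

Write f(n) = an^2 + bn + c. Substituting each data point gives a linear system:
  9a + 3b + c = 40
  16a + 4b + c = 78
  25a + 5b + c = 128
Solving the system yields a = 6, b = -4, c = -2.
So f(n) = 6n² - 4n - 2.
Check: f(4) = 78. ✓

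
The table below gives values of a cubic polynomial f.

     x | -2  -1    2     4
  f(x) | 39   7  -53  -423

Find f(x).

Using the Lagrange interpolation formula with nodes -2, -1, 2, 4:
  L_0(x) = (x + 1)(x - 2)(x - 4) / -24
  L_1(x) = (x + 2)(x - 2)(x - 4) / 15
  L_2(x) = (x + 2)(x + 1)(x - 4) / -24
  L_3(x) = (x + 2)(x + 1)(x - 2) / 60
Then f(x) = 39·L_0(x) + 7·L_1(x) - 53·L_2(x) - 423·L_3(x).
Expanding and collecting terms gives f(x) = -6x^3 - 3x^2 + x + 5.
Check: f(-1) = 7. ✓

f(x) = -6x^3 - 3x^2 + x + 5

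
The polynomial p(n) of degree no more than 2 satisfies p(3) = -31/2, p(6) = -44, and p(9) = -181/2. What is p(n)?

p(n) = -n^2 - (1/2)n - 5

Write p(n) = an^2 + bn + c. Substituting each data point gives a linear system:
  9a + 3b + c = -31/2
  36a + 6b + c = -44
  81a + 9b + c = -181/2
Solving the system yields a = -1, b = -1/2, c = -5.
So p(n) = -n² - (1/2)n - 5.
Check: p(9) = -181/2. ✓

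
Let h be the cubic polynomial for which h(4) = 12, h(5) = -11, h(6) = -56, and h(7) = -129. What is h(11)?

Write h(x) = ax^3 + bx^2 + cx + d. Substituting each data point gives a linear system:
  64a + 16b + 4c + d = 12
  125a + 25b + 5c + d = -11
  216a + 36b + 6c + d = -56
  343a + 49b + 7c + d = -129
Solving the system yields a = -1, b = 4, c = 2, d = 4.
So h(x) = -x^3 + 4x^2 + 2x + 4.
Then h(11) = -821.

-821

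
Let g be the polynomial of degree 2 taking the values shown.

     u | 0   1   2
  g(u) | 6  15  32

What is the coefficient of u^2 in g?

4

Write g(u) = au^2 + bu + c. Substituting each data point gives a linear system:
  c = 6
  a + b + c = 15
  4a + 2b + c = 32
Solving the system yields a = 4, b = 5, c = 6.
So g(u) = 4u^2 + 5u + 6.
The leading coefficient is 4.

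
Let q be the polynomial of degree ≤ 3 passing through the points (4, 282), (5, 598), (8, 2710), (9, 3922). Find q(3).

100

Using the Lagrange interpolation formula with nodes 4, 5, 8, 9:
  L_0(s) = (s - 5)(s - 8)(s - 9) / -20
  L_1(s) = (s - 4)(s - 8)(s - 9) / 12
  L_2(s) = (s - 4)(s - 5)(s - 9) / -12
  L_3(s) = (s - 4)(s - 5)(s - 8) / 20
Then q(s) = 282·L_0(s) + 598·L_1(s) + 2710·L_2(s) + 3922·L_3(s).
Expanding and collecting terms gives q(s) = 6s^3 - 5s^2 - 5s - 2.
Evaluating at s = 3: q(3) = 100.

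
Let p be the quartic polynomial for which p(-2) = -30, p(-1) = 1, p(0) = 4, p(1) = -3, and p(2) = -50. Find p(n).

Write p(n) = an^4 + bn^3 + cn^2 + dn + e. Substituting each data point gives a linear system:
  16a - 8b + 4c - 2d + e = -30
  a - b + c - d + e = 1
  e = 4
  a + b + c + d + e = -3
  16a + 8b + 4c + 2d + e = -50
Solving the system yields a = -2, b = -1, c = -3, d = -1, e = 4.
So p(n) = -2n⁴ - n³ - 3n² - n + 4.
Check: p(0) = 4. ✓

p(n) = -2n^4 - n^3 - 3n^2 - n + 4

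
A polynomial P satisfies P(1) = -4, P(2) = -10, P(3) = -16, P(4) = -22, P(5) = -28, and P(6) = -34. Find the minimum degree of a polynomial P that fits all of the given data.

1

Forward differences of the values at n = 1, 2, 3, 4, 5, 6:
  P  : -4  -10  -16  -22  -28  -34
  Δ  : -6  -6  -6  -6  -6
  Δ^2: 0  0  0  0
  Δ^3: 0  0  0
  Δ^4: 0  0
  Δ^5: 0
The first differences are constant (-6) and nonzero, while all higher differences vanish, so the minimal degree is 1.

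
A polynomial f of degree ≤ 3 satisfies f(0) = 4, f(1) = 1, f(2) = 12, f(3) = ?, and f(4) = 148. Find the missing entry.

On equispaced nodes a degree-3 polynomial has vanishing fourth forward difference, so
  f(0) - 4·f(1) + 6·f(2) - 4·f(3) + f(4) = 0.
Substituting the known values and solving for f(3):
  -4·f(3) = -220
  f(3) = 55.

55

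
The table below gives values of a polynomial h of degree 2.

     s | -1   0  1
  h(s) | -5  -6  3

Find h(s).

h(s) = 5s^2 + 4s - 6

Using the Lagrange interpolation formula with nodes -1, 0, 1:
  L_0(s) = s(s - 1) / 2
  L_1(s) = (s + 1)(s - 1) / -1
  L_2(s) = (s + 1)s / 2
Then h(s) = -5·L_0(s) - 6·L_1(s) + 3·L_2(s).
Expanding and collecting terms gives h(s) = 5s^2 + 4s - 6.
Check: h(1) = 3. ✓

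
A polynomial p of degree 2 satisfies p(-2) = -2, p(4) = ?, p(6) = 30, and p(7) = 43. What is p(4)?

The 3 known points determine the degree-2 polynomial uniquely.
Write p(s) = as^2 + bs + c. Substituting each data point gives a linear system:
  4a - 2b + c = -2
  36a + 6b + c = 30
  49a + 7b + c = 43
Solving the system yields a = 1, b = 0, c = -6.
So p(s) = s^2 - 6.
Then p(4) = 10.

10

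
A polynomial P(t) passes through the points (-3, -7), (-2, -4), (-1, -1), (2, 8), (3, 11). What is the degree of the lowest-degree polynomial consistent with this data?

1

Divided differences on the nodes -3, -2, -1, 2, 3:
  order 0: -7  -4  -1  8  11
  order 1: 3  3  3  3
  order 2: 0  0  0
  order 3: 0  0
  order 4: 0
The order-1 divided differences are all 3 (nonzero) and every higher order vanishes, so the data lies on a polynomial of degree exactly 1.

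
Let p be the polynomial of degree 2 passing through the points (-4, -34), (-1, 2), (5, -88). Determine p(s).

p(s) = -3s^2 - 3s + 2

Write p(s) = as^2 + bs + c. Substituting each data point gives a linear system:
  16a - 4b + c = -34
  a - b + c = 2
  25a + 5b + c = -88
Solving the system yields a = -3, b = -3, c = 2.
So p(s) = -3s² - 3s + 2.
Check: p(5) = -88. ✓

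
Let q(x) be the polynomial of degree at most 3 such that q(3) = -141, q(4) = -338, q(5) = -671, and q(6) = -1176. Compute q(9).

Forward differences of the values at x = 3, 4, 5, 6:
  q  : -141  -338  -671  -1176
  Δ  : -197  -333  -505
  Δ^2: -136  -172
  Δ^3: -36
The third differences are constant, confirming degree 3.
Interpolating (Newton forward form) and evaluating at x = 9 gives q(9) = -4083.

-4083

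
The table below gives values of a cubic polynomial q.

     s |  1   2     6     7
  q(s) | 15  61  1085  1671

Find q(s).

Write q(s) = as^3 + bs^2 + cs + d. Substituting each data point gives a linear system:
  a + b + c + d = 15
  8a + 4b + 2c + d = 61
  216a + 36b + 6c + d = 1085
  343a + 49b + 7c + d = 1671
Solving the system yields a = 4, b = 6, c = 0, d = 5.
So q(s) = 4s^3 + 6s^2 + 5.
Check: q(2) = 61. ✓

q(s) = 4s^3 + 6s^2 + 5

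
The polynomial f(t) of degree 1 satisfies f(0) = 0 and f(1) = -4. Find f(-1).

4

Write f(t) = at + b. Substituting each data point gives a linear system:
  b = 0
  a + b = -4
Solving the system yields a = -4, b = 0.
So f(t) = -4t.
Then f(-1) = 4.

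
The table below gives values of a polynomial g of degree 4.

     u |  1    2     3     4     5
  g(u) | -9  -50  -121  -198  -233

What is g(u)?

Write g(u) = au^4 + bu^3 + cu^2 + du + e. Substituting each data point gives a linear system:
  a + b + c + d + e = -9
  16a + 8b + 4c + 2d + e = -50
  81a + 27b + 9c + 3d + e = -121
  256a + 64b + 16c + 4d + e = -198
  625a + 125b + 25c + 5d + e = -233
Solving the system yields a = 1, b = -6, c = -4, d = -2, e = 2.
So g(u) = u^4 - 6u^3 - 4u^2 - 2u + 2.
Check: g(5) = -233. ✓

g(u) = u^4 - 6u^3 - 4u^2 - 2u + 2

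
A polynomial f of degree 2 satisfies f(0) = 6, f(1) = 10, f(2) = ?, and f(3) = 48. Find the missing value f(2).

24

The 3 known points determine the degree-2 polynomial uniquely.
Write f(x) = ax^2 + bx + c. Substituting each data point gives a linear system:
  c = 6
  a + b + c = 10
  9a + 3b + c = 48
Solving the system yields a = 5, b = -1, c = 6.
So f(x) = 5x^2 - x + 6.
Then f(2) = 24.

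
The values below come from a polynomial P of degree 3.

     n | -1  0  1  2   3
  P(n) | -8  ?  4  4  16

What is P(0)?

The 4 known points determine the degree-3 polynomial uniquely.
Write P(n) = an^3 + bn^2 + cn + d. Substituting each data point gives a linear system:
  -a + b - c + d = -8
  a + b + c + d = 4
  8a + 4b + 2c + d = 4
  27a + 9b + 3c + d = 16
Solving the system yields a = 2, b = -6, c = 4, d = 4.
So P(n) = 2n^3 - 6n^2 + 4n + 4.
Then P(0) = 4.

4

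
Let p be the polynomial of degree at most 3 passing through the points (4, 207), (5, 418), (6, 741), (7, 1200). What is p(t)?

Using the Lagrange interpolation formula with nodes 4, 5, 6, 7:
  L_0(t) = (t - 5)(t - 6)(t - 7) / -6
  L_1(t) = (t - 4)(t - 6)(t - 7) / 2
  L_2(t) = (t - 4)(t - 5)(t - 7) / -2
  L_3(t) = (t - 4)(t - 5)(t - 6) / 6
Then p(t) = 207·L_0(t) + 418·L_1(t) + 741·L_2(t) + 1200·L_3(t).
Expanding and collecting terms gives p(t) = 4t³ - 4t² + 3t + 3.
Check: p(5) = 418. ✓

p(t) = 4t^3 - 4t^2 + 3t + 3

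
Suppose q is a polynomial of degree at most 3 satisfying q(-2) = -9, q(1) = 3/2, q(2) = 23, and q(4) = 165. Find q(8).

Write q(u) = au^3 + bu^2 + cu + d. Substituting each data point gives a linear system:
  -8a + 4b - 2c + d = -9
  a + b + c + d = 3/2
  8a + 4b + 2c + d = 23
  64a + 16b + 4c + d = 165
Solving the system yields a = 2, b = 5/2, c = 0, d = -3.
So q(u) = 2u^3 + (5/2)u^2 - 3.
Then q(8) = 1181.

1181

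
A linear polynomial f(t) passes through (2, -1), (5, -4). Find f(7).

-6

Write f(t) = at + b. Substituting each data point gives a linear system:
  2a + b = -1
  5a + b = -4
Solving the system yields a = -1, b = 1.
So f(t) = -t + 1.
Then f(7) = -6.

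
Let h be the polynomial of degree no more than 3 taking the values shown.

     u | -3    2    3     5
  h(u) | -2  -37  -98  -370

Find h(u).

h(u) = -2u^3 - 5u^2 + 2u - 5

Using the Lagrange interpolation formula with nodes -3, 2, 3, 5:
  L_0(u) = (u - 2)(u - 3)(u - 5) / -240
  L_1(u) = (u + 3)(u - 3)(u - 5) / 15
  L_2(u) = (u + 3)(u - 2)(u - 5) / -12
  L_3(u) = (u + 3)(u - 2)(u - 3) / 48
Then h(u) = -2·L_0(u) - 37·L_1(u) - 98·L_2(u) - 370·L_3(u).
Expanding and collecting terms gives h(u) = -2u^3 - 5u^2 + 2u - 5.
Check: h(2) = -37. ✓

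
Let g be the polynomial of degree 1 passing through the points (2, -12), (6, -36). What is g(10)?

-60

Write g(x) = ax + b. Substituting each data point gives a linear system:
  2a + b = -12
  6a + b = -36
Solving the system yields a = -6, b = 0.
So g(x) = -6x.
Then g(10) = -60.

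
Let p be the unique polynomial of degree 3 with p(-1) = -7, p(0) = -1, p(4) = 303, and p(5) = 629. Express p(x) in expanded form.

p(x) = 6x^3 - 4x^2 - 4x - 1

Write p(x) = ax^3 + bx^2 + cx + d. Substituting each data point gives a linear system:
  -a + b - c + d = -7
  d = -1
  64a + 16b + 4c + d = 303
  125a + 25b + 5c + d = 629
Solving the system yields a = 6, b = -4, c = -4, d = -1.
So p(x) = 6x^3 - 4x^2 - 4x - 1.
Check: p(4) = 303. ✓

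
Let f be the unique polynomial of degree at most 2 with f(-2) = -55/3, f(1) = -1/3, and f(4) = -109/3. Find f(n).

Write f(n) = an^2 + bn + c. Substituting each data point gives a linear system:
  4a - 2b + c = -55/3
  a + b + c = -1/3
  16a + 4b + c = -109/3
Solving the system yields a = -3, b = 3, c = -1/3.
So f(n) = -3n² + 3n - 1/3.
Check: f(1) = -1/3. ✓

f(n) = -3n^2 + 3n - 1/3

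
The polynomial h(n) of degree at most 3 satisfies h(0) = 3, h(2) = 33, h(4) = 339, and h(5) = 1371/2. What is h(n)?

Write h(n) = an^3 + bn^2 + cn + d. Substituting each data point gives a linear system:
  d = 3
  8a + 4b + 2c + d = 33
  64a + 16b + 4c + d = 339
  125a + 25b + 5c + d = 1371/2
Solving the system yields a = 6, b = -3/2, c = -6, d = 3.
So h(n) = 6n^3 - (3/2)n^2 - 6n + 3.
Check: h(4) = 339. ✓

h(n) = 6n^3 - (3/2)n^2 - 6n + 3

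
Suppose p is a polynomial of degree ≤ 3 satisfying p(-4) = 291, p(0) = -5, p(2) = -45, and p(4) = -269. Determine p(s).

p(s) = -4s^3 + s^2 - 6s - 5

Using the Lagrange interpolation formula with nodes -4, 0, 2, 4:
  L_0(s) = s(s - 2)(s - 4) / -192
  L_1(s) = (s + 4)(s - 2)(s - 4) / 32
  L_2(s) = (s + 4)s(s - 4) / -24
  L_3(s) = (s + 4)s(s - 2) / 64
Then p(s) = 291·L_0(s) - 5·L_1(s) - 45·L_2(s) - 269·L_3(s).
Expanding and collecting terms gives p(s) = -4s^3 + s^2 - 6s - 5.
Check: p(4) = -269. ✓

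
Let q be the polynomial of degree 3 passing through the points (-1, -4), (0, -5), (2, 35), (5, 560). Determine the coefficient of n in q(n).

-2

Write q(n) = an^3 + bn^2 + cn + d. Substituting each data point gives a linear system:
  -a + b - c + d = -4
  d = -5
  8a + 4b + 2c + d = 35
  125a + 25b + 5c + d = 560
Solving the system yields a = 4, b = 3, c = -2, d = -5.
So q(n) = 4n^3 + 3n^2 - 2n - 5.
The coefficient of n is -2.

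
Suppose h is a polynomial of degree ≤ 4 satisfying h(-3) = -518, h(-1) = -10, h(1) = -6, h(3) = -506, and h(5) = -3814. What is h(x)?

Write h(x) = ax^4 + bx^3 + cx^2 + dx + e. Substituting each data point gives a linear system:
  81a - 27b + 9c - 3d + e = -518
  a - b + c - d + e = -10
  a + b + c + d + e = -6
  81a + 27b + 9c + 3d + e = -506
  625a + 125b + 25c + 5d + e = -3814
Solving the system yields a = -6, b = 0, c = -3, d = 2, e = 1.
So h(x) = -6x^4 - 3x^2 + 2x + 1.
Check: h(-1) = -10. ✓

h(x) = -6x^4 - 3x^2 + 2x + 1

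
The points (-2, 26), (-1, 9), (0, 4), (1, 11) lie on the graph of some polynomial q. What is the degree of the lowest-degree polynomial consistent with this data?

2

Forward differences of the values at t = -2, -1, 0, 1:
  q  : 26  9  4  11
  Δ  : -17  -5  7
  Δ^2: 12  12
  Δ^3: 0
The second differences are constant (12) and nonzero, while all higher differences vanish, so the minimal degree is 2.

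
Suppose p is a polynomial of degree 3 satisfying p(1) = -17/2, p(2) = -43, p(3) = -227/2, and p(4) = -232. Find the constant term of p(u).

2

Write p(u) = au^3 + bu^2 + cu + d. Substituting each data point gives a linear system:
  a + b + c + d = -17/2
  8a + 4b + 2c + d = -43
  27a + 9b + 3c + d = -227/2
  64a + 16b + 4c + d = -232
Solving the system yields a = -2, b = -6, c = -5/2, d = 2.
So p(u) = -2u³ - 6u² - (5/2)u + 2.
The constant term is 2.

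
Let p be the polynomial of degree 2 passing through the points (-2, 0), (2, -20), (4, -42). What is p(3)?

-30

Write p(x) = ax^2 + bx + c. Substituting each data point gives a linear system:
  4a - 2b + c = 0
  4a + 2b + c = -20
  16a + 4b + c = -42
Solving the system yields a = -1, b = -5, c = -6.
So p(x) = -x^2 - 5x - 6.
Then p(3) = -30.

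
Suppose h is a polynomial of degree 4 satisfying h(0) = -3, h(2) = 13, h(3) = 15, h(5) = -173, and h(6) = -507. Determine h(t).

h(t) = -t^4 + 4t^3 - 3t^2 + 6t - 3

Write h(t) = at^4 + bt^3 + ct^2 + dt + e. Substituting each data point gives a linear system:
  e = -3
  16a + 8b + 4c + 2d + e = 13
  81a + 27b + 9c + 3d + e = 15
  625a + 125b + 25c + 5d + e = -173
  1296a + 216b + 36c + 6d + e = -507
Solving the system yields a = -1, b = 4, c = -3, d = 6, e = -3.
So h(t) = -t^4 + 4t^3 - 3t^2 + 6t - 3.
Check: h(0) = -3. ✓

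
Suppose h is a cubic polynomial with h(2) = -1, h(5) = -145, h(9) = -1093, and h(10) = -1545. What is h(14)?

-4573

Using the Lagrange interpolation formula with nodes 2, 5, 9, 10:
  L_0(t) = (t - 5)(t - 9)(t - 10) / -168
  L_1(t) = (t - 2)(t - 9)(t - 10) / 60
  L_2(t) = (t - 2)(t - 5)(t - 10) / -28
  L_3(t) = (t - 2)(t - 5)(t - 9) / 40
Then h(t) = -1·L_0(t) - 145·L_1(t) - 1093·L_2(t) - 1545·L_3(t).
Expanding and collecting terms gives h(t) = -2t^3 + 5t^2 - 5t + 5.
Evaluating at t = 14: h(14) = -4573.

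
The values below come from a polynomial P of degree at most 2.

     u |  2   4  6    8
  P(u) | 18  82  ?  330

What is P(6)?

On equispaced nodes a degree-2 polynomial has vanishing third forward difference, so
  - P(2) + 3·P(4) - 3·P(6) + P(8) = 0.
Substituting the known values and solving for P(6):
  -3·P(6) = -558
  P(6) = 186.

186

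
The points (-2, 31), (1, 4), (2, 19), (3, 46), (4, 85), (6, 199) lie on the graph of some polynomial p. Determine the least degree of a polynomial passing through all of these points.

Divided differences on the nodes -2, 1, 2, 3, 4, 6:
  order 0: 31  4  19  46  85  199
  order 1: -9  15  27  39  57
  order 2: 6  6  6  6
  order 3: 0  0  0
  order 4: 0  0
  order 5: 0
The order-2 divided differences are all 6 (nonzero) and every higher order vanishes, so the data lies on a polynomial of degree exactly 2.

2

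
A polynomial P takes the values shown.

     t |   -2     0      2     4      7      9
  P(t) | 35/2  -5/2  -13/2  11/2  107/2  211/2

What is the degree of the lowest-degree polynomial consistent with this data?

Divided differences on the nodes -2, 0, 2, 4, 7, 9:
  order 0: 35/2  -5/2  -13/2  11/2  107/2  211/2
  order 1: -10  -2  6  16  26
  order 2: 2  2  2  2
  order 3: 0  0  0
  order 4: 0  0
  order 5: 0
The order-2 divided differences are all 2 (nonzero) and every higher order vanishes, so the data lies on a polynomial of degree exactly 2.

2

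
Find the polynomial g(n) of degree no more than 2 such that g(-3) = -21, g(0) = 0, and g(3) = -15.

Write g(n) = an^2 + bn + c. Substituting each data point gives a linear system:
  9a - 3b + c = -21
  c = 0
  9a + 3b + c = -15
Solving the system yields a = -2, b = 1, c = 0.
So g(n) = -2n² + n.
Check: g(0) = 0. ✓

g(n) = -2n^2 + n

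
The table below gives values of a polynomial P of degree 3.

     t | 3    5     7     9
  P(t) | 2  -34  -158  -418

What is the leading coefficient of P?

Write P(t) = at^3 + bt^2 + ct + d. Substituting each data point gives a linear system:
  27a + 9b + 3c + d = 2
  125a + 25b + 5c + d = -34
  343a + 49b + 7c + d = -158
  729a + 81b + 9c + d = -418
Solving the system yields a = -1, b = 4, c = -1, d = -4.
So P(t) = -t³ + 4t² - t - 4.
The leading coefficient is -1.

-1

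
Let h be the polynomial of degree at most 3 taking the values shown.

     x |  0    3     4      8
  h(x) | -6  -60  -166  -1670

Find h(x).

Write h(x) = ax^3 + bx^2 + cx + d. Substituting each data point gives a linear system:
  d = -6
  27a + 9b + 3c + d = -60
  64a + 16b + 4c + d = -166
  512a + 64b + 8c + d = -1670
Solving the system yields a = -4, b = 6, c = 0, d = -6.
So h(x) = -4x³ + 6x² - 6.
Check: h(8) = -1670. ✓

h(x) = -4x^3 + 6x^2 - 6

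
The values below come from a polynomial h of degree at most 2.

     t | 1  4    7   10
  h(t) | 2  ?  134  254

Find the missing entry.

50

The 3 known points determine the degree-2 polynomial uniquely.
Write h(t) = at^2 + bt + c. Substituting each data point gives a linear system:
  a + b + c = 2
  49a + 7b + c = 134
  100a + 10b + c = 254
Solving the system yields a = 2, b = 6, c = -6.
So h(t) = 2t^2 + 6t - 6.
Then h(4) = 50.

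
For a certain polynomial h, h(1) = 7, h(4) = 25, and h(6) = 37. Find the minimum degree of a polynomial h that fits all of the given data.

Divided differences on the nodes 1, 4, 6:
  order 0: 7  25  37
  order 1: 6  6
  order 2: 0
The order-1 divided differences are all 6 (nonzero) and every higher order vanishes, so the data lies on a polynomial of degree exactly 1.

1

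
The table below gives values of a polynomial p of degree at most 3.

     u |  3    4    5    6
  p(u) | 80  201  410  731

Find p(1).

Using the Lagrange interpolation formula with nodes 3, 4, 5, 6:
  L_0(u) = (u - 4)(u - 5)(u - 6) / -6
  L_1(u) = (u - 3)(u - 5)(u - 6) / 2
  L_2(u) = (u - 3)(u - 4)(u - 6) / -2
  L_3(u) = (u - 3)(u - 4)(u - 5) / 6
Then p(u) = 80·L_0(u) + 201·L_1(u) + 410·L_2(u) + 731·L_3(u).
Expanding and collecting terms gives p(u) = 4u^3 - 4u^2 + u + 5.
Evaluating at u = 1: p(1) = 6.

6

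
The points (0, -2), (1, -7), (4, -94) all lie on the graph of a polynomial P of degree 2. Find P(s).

Using the Lagrange interpolation formula with nodes 0, 1, 4:
  L_0(s) = (s - 1)(s - 4) / 4
  L_1(s) = s(s - 4) / -3
  L_2(s) = s(s - 1) / 12
Then P(s) = -2·L_0(s) - 7·L_1(s) - 94·L_2(s).
Expanding and collecting terms gives P(s) = -6s^2 + s - 2.
Check: P(0) = -2. ✓

P(s) = -6s^2 + s - 2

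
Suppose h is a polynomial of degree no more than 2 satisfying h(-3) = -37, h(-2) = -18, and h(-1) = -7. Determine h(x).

h(x) = -4x^2 - x - 4

Using the Lagrange interpolation formula with nodes -3, -2, -1:
  L_0(x) = (x + 2)(x + 1) / 2
  L_1(x) = (x + 3)(x + 1) / -1
  L_2(x) = (x + 3)(x + 2) / 2
Then h(x) = -37·L_0(x) - 18·L_1(x) - 7·L_2(x).
Expanding and collecting terms gives h(x) = -4x^2 - x - 4.
Check: h(-3) = -37. ✓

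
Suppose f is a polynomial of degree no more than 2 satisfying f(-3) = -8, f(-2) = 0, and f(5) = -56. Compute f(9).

Using the Lagrange interpolation formula with nodes -3, -2, 5:
  L_0(u) = (u + 2)(u - 5) / 8
  L_1(u) = (u + 3)(u - 5) / -7
  L_2(u) = (u + 3)(u + 2) / 56
Then f(u) = -8·L_0(u) + 0·L_1(u) - 56·L_2(u).
Expanding and collecting terms gives f(u) = -2u^2 - 2u + 4.
Evaluating at u = 9: f(9) = -176.

-176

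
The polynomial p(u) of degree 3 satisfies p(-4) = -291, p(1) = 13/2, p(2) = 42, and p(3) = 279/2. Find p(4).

Write p(u) = au^3 + bu^2 + cu + d. Substituting each data point gives a linear system:
  -64a + 16b - 4c + d = -291
  a + b + c + d = 13/2
  8a + 4b + 2c + d = 42
  27a + 9b + 3c + d = 279/2
Solving the system yields a = 5, b = 1, c = -5/2, d = 3.
So p(u) = 5u³ + u² - (5/2)u + 3.
Then p(4) = 329.

329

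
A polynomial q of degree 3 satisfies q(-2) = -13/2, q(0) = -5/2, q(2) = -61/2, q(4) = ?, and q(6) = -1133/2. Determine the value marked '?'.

On equispaced nodes a degree-3 polynomial has vanishing fourth forward difference, so
  q(-2) - 4·q(0) + 6·q(2) - 4·q(4) + q(6) = 0.
Substituting the known values and solving for q(4):
  -4·q(4) = 746
  q(4) = -373/2.

-373/2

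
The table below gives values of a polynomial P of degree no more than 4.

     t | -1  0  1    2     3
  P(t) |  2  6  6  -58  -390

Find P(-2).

-90

Write P(t) = at^4 + bt^3 + ct^2 + dt + e. Substituting each data point gives a linear system:
  a - b + c - d + e = 2
  e = 6
  a + b + c + d + e = 6
  16a + 8b + 4c + 2d + e = -58
  81a + 27b + 9c + 3d + e = -390
Solving the system yields a = -6, b = 2, c = 4, d = 0, e = 6.
So P(t) = -6t⁴ + 2t³ + 4t² + 6.
Then P(-2) = -90.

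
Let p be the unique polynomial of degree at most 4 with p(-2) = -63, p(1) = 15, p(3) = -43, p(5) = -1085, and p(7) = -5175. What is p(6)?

Write p(s) = as^4 + bs^3 + cs^2 + ds + e. Substituting each data point gives a linear system:
  16a - 8b + 4c - 2d + e = -63
  a + b + c + d + e = 15
  81a + 27b + 9c + 3d + e = -43
  625a + 125b + 25c + 5d + e = -1085
  2401a + 343b + 49c + 7d + e = -5175
Solving the system yields a = -3, b = 5, c = 6, d = 2, e = 5.
So p(s) = -3s^4 + 5s^3 + 6s^2 + 2s + 5.
Then p(6) = -2575.

-2575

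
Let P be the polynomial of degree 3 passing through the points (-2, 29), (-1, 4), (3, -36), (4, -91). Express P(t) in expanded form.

Using the Lagrange interpolation formula with nodes -2, -1, 3, 4:
  L_0(t) = (t + 1)(t - 3)(t - 4) / -30
  L_1(t) = (t + 2)(t - 3)(t - 4) / 20
  L_2(t) = (t + 2)(t + 1)(t - 4) / -20
  L_3(t) = (t + 2)(t + 1)(t - 3) / 30
Then P(t) = 29·L_0(t) + 4·L_1(t) - 36·L_2(t) - 91·L_3(t).
Expanding and collecting terms gives P(t) = -2t³ + 3t² - 2t - 3.
Check: P(4) = -91. ✓

P(t) = -2t^3 + 3t^2 - 2t - 3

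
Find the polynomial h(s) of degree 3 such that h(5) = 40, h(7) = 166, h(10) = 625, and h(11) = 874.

Using the Lagrange interpolation formula with nodes 5, 7, 10, 11:
  L_0(s) = (s - 7)(s - 10)(s - 11) / -60
  L_1(s) = (s - 5)(s - 10)(s - 11) / 24
  L_2(s) = (s - 5)(s - 7)(s - 11) / -15
  L_3(s) = (s - 5)(s - 7)(s - 10) / 24
Then h(s) = 40·L_0(s) + 166·L_1(s) + 625·L_2(s) + 874·L_3(s).
Expanding and collecting terms gives h(s) = s^3 - 4s^2 + 2s + 5.
Check: h(11) = 874. ✓

h(s) = s^3 - 4s^2 + 2s + 5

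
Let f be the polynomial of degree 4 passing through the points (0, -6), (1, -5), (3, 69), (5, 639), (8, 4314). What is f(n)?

Write f(n) = an^4 + bn^3 + cn^2 + dn + e. Substituting each data point gives a linear system:
  e = -6
  a + b + c + d + e = -5
  81a + 27b + 9c + 3d + e = 69
  625a + 125b + 25c + 5d + e = 639
  4096a + 512b + 64c + 8d + e = 4314
Solving the system yields a = 1, b = 1, c = -5, d = 4, e = -6.
So f(n) = n^4 + n^3 - 5n^2 + 4n - 6.
Check: f(8) = 4314. ✓

f(n) = n^4 + n^3 - 5n^2 + 4n - 6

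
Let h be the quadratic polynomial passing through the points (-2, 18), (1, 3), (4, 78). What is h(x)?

h(x) = 5x^2 - 2

Using the Lagrange interpolation formula with nodes -2, 1, 4:
  L_0(x) = (x - 1)(x - 4) / 18
  L_1(x) = (x + 2)(x - 4) / -9
  L_2(x) = (x + 2)(x - 1) / 18
Then h(x) = 18·L_0(x) + 3·L_1(x) + 78·L_2(x).
Expanding and collecting terms gives h(x) = 5x^2 - 2.
Check: h(4) = 78. ✓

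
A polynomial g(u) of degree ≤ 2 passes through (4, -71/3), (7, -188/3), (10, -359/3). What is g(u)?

Using the Lagrange interpolation formula with nodes 4, 7, 10:
  L_0(u) = (u - 7)(u - 10) / 18
  L_1(u) = (u - 4)(u - 10) / -9
  L_2(u) = (u - 4)(u - 7) / 18
Then g(u) = -71/3·L_0(u) - 188/3·L_1(u) - 359/3·L_2(u).
Expanding and collecting terms gives g(u) = -u^2 - 2u + 1/3.
Check: g(7) = -188/3. ✓

g(u) = -u^2 - 2u + 1/3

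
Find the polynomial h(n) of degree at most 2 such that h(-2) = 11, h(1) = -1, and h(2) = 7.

Write h(n) = an^2 + bn + c. Substituting each data point gives a linear system:
  4a - 2b + c = 11
  a + b + c = -1
  4a + 2b + c = 7
Solving the system yields a = 3, b = -1, c = -3.
So h(n) = 3n^2 - n - 3.
Check: h(-2) = 11. ✓

h(n) = 3n^2 - n - 3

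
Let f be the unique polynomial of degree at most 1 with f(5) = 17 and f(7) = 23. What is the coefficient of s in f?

Write f(s) = as + b. Substituting each data point gives a linear system:
  5a + b = 17
  7a + b = 23
Solving the system yields a = 3, b = 2.
So f(s) = 3s + 2.
The leading coefficient is 3.

3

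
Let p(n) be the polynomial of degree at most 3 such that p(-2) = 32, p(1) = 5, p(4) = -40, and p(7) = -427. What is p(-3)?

93

Using the Lagrange interpolation formula with nodes -2, 1, 4, 7:
  L_0(n) = (n - 1)(n - 4)(n - 7) / -162
  L_1(n) = (n + 2)(n - 4)(n - 7) / 54
  L_2(n) = (n + 2)(n - 1)(n - 7) / -54
  L_3(n) = (n + 2)(n - 1)(n - 4) / 162
Then p(n) = 32·L_0(n) + 5·L_1(n) - 40·L_2(n) - 427·L_3(n).
Expanding and collecting terms gives p(n) = -2n³ + 5n² + 2n.
Evaluating at n = -3: p(-3) = 93.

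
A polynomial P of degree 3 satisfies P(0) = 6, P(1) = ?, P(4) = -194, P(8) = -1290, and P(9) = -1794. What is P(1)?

The 4 known points determine the degree-3 polynomial uniquely.
Write P(s) = as^3 + bs^2 + cs + d. Substituting each data point gives a linear system:
  d = 6
  64a + 16b + 4c + d = -194
  512a + 64b + 8c + d = -1290
  729a + 81b + 9c + d = -1794
Solving the system yields a = -2, b = -4, c = -2, d = 6.
So P(s) = -2s^3 - 4s^2 - 2s + 6.
Then P(1) = -2.

-2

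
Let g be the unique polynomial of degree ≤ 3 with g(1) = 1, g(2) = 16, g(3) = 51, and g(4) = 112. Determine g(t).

g(t) = t^3 + 4t^2 - 4t

Write g(t) = at^3 + bt^2 + ct + d. Substituting each data point gives a linear system:
  a + b + c + d = 1
  8a + 4b + 2c + d = 16
  27a + 9b + 3c + d = 51
  64a + 16b + 4c + d = 112
Solving the system yields a = 1, b = 4, c = -4, d = 0.
So g(t) = t^3 + 4t^2 - 4t.
Check: g(1) = 1. ✓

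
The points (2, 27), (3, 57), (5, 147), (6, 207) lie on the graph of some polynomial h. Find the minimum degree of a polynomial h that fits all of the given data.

2

Divided differences on the nodes 2, 3, 5, 6:
  order 0: 27  57  147  207
  order 1: 30  45  60
  order 2: 5  5
  order 3: 0
The order-2 divided differences are all 5 (nonzero) and every higher order vanishes, so the data lies on a polynomial of degree exactly 2.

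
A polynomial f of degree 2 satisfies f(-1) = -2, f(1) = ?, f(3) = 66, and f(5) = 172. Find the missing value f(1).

8

The 3 known points determine the degree-2 polynomial uniquely.
Write f(t) = at^2 + bt + c. Substituting each data point gives a linear system:
  a - b + c = -2
  9a + 3b + c = 66
  25a + 5b + c = 172
Solving the system yields a = 6, b = 5, c = -3.
So f(t) = 6t² + 5t - 3.
Then f(1) = 8.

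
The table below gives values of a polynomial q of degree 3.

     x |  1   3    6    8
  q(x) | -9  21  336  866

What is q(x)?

Write q(x) = ax^3 + bx^2 + cx + d. Substituting each data point gives a linear system:
  a + b + c + d = -9
  27a + 9b + 3c + d = 21
  216a + 36b + 6c + d = 336
  512a + 64b + 8c + d = 866
Solving the system yields a = 2, b = -2, c = -3, d = -6.
So q(x) = 2x^3 - 2x^2 - 3x - 6.
Check: q(8) = 866. ✓

q(x) = 2x^3 - 2x^2 - 3x - 6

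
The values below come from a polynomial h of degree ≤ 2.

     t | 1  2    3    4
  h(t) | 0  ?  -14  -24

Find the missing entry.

The 3 known points determine the degree-2 polynomial uniquely.
Write h(t) = at^2 + bt + c. Substituting each data point gives a linear system:
  a + b + c = 0
  9a + 3b + c = -14
  16a + 4b + c = -24
Solving the system yields a = -1, b = -3, c = 4.
So h(t) = -t^2 - 3t + 4.
Then h(2) = -6.

-6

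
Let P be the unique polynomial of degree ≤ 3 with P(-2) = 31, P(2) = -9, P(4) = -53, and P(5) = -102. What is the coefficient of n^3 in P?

Write P(n) = an^3 + bn^2 + cn + d. Substituting each data point gives a linear system:
  -8a + 4b - 2c + d = 31
  8a + 4b + 2c + d = -9
  64a + 16b + 4c + d = -53
  125a + 25b + 5c + d = -102
Solving the system yields a = -1, b = 2, c = -6, d = 3.
So P(n) = -n^3 + 2n^2 - 6n + 3.
The leading coefficient is -1.

-1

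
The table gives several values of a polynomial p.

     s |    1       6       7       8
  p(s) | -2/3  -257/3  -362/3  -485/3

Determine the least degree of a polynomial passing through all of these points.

2

Divided differences on the nodes 1, 6, 7, 8:
  order 0: -2/3  -257/3  -362/3  -485/3
  order 1: -17  -35  -41
  order 2: -3  -3
  order 3: 0
The order-2 divided differences are all -3 (nonzero) and every higher order vanishes, so the data lies on a polynomial of degree exactly 2.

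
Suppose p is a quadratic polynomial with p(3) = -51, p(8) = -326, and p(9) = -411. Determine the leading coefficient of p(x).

-5

Write p(x) = ax^2 + bx + c. Substituting each data point gives a linear system:
  9a + 3b + c = -51
  64a + 8b + c = -326
  81a + 9b + c = -411
Solving the system yields a = -5, b = 0, c = -6.
So p(x) = -5x² - 6.
The leading coefficient is -5.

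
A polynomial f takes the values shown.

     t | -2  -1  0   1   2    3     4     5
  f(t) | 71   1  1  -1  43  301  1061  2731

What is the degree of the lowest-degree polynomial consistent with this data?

4

Forward differences of the values at t = -2, -1, 0, 1, 2, 3, 4, 5:
  f  : 71  1  1  -1  43  301  1061  2731
  Δ  : -70  0  -2  44  258  760  1670
  Δ^2: 70  -2  46  214  502  910
  Δ^3: -72  48  168  288  408
  Δ^4: 120  120  120  120
  Δ^5: 0  0  0
  Δ^6: 0  0
  Δ^7: 0
The fourth differences are constant (120) and nonzero, while all higher differences vanish, so the minimal degree is 4.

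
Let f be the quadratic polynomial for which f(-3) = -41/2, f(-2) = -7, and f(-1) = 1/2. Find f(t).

Write f(t) = at^2 + bt + c. Substituting each data point gives a linear system:
  9a - 3b + c = -41/2
  4a - 2b + c = -7
  a - b + c = 1/2
Solving the system yields a = -3, b = -3/2, c = 2.
So f(t) = -3t^2 - (3/2)t + 2.
Check: f(-3) = -41/2. ✓

f(t) = -3t^2 - (3/2)t + 2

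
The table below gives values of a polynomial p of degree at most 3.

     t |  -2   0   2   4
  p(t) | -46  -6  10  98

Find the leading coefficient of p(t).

Write p(t) = at^3 + bt^2 + ct + d. Substituting each data point gives a linear system:
  -8a + 4b - 2c + d = -46
  d = -6
  8a + 4b + 2c + d = 10
  64a + 16b + 4c + d = 98
Solving the system yields a = 2, b = -3, c = 6, d = -6.
So p(t) = 2t^3 - 3t^2 + 6t - 6.
The leading coefficient is 2.

2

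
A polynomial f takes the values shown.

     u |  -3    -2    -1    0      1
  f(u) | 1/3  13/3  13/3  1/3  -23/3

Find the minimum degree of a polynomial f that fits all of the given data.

2

Forward differences of the values at u = -3, -2, -1, 0, 1:
  f  : 1/3  13/3  13/3  1/3  -23/3
  Δ  : 4  0  -4  -8
  Δ^2: -4  -4  -4
  Δ^3: 0  0
  Δ^4: 0
The second differences are constant (-4) and nonzero, while all higher differences vanish, so the minimal degree is 2.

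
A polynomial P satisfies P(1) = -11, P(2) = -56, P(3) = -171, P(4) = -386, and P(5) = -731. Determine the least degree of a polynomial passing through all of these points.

3

Forward differences of the values at n = 1, 2, 3, 4, 5:
  P  : -11  -56  -171  -386  -731
  Δ  : -45  -115  -215  -345
  Δ^2: -70  -100  -130
  Δ^3: -30  -30
  Δ^4: 0
The third differences are constant (-30) and nonzero, while all higher differences vanish, so the minimal degree is 3.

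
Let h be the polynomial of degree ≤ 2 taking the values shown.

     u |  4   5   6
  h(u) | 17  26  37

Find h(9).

Write h(u) = au^2 + bu + c. Substituting each data point gives a linear system:
  16a + 4b + c = 17
  25a + 5b + c = 26
  36a + 6b + c = 37
Solving the system yields a = 1, b = 0, c = 1.
So h(u) = u² + 1.
Then h(9) = 82.

82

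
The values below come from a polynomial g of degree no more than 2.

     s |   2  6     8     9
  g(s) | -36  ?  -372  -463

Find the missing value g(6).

-220

The 3 known points determine the degree-2 polynomial uniquely.
Write g(s) = as^2 + bs + c. Substituting each data point gives a linear system:
  4a + 2b + c = -36
  64a + 8b + c = -372
  81a + 9b + c = -463
Solving the system yields a = -5, b = -6, c = -4.
So g(s) = -5s^2 - 6s - 4.
Then g(6) = -220.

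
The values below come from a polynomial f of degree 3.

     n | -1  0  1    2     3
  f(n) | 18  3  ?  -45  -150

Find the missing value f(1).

The 4 known points determine the degree-3 polynomial uniquely.
Write f(n) = an^3 + bn^2 + cn + d. Substituting each data point gives a linear system:
  -a + b - c + d = 18
  d = 3
  8a + 4b + 2c + d = -45
  27a + 9b + 3c + d = -150
Solving the system yields a = -6, b = 3, c = -6, d = 3.
So f(n) = -6n^3 + 3n^2 - 6n + 3.
Then f(1) = -6.

-6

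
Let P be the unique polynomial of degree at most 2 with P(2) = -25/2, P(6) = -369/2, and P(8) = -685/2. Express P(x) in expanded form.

Write P(x) = ax^2 + bx + c. Substituting each data point gives a linear system:
  4a + 2b + c = -25/2
  36a + 6b + c = -369/2
  64a + 8b + c = -685/2
Solving the system yields a = -6, b = 5, c = 3/2.
So P(x) = -6x^2 + 5x + 3/2.
Check: P(8) = -685/2. ✓

P(x) = -6x^2 + 5x + 3/2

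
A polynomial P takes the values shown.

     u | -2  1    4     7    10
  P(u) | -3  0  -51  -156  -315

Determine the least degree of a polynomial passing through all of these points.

2

Forward differences of the values at u = -2, 1, 4, 7, 10:
  P  : -3  0  -51  -156  -315
  Δ  : 3  -51  -105  -159
  Δ^2: -54  -54  -54
  Δ^3: 0  0
  Δ^4: 0
The second differences are constant (-54) and nonzero, while all higher differences vanish, so the minimal degree is 2.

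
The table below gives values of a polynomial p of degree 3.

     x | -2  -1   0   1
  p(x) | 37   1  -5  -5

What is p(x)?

p(x) = -4x^3 + 3x^2 + x - 5

Write p(x) = ax^3 + bx^2 + cx + d. Substituting each data point gives a linear system:
  -8a + 4b - 2c + d = 37
  -a + b - c + d = 1
  d = -5
  a + b + c + d = -5
Solving the system yields a = -4, b = 3, c = 1, d = -5.
So p(x) = -4x^3 + 3x^2 + x - 5.
Check: p(-1) = 1. ✓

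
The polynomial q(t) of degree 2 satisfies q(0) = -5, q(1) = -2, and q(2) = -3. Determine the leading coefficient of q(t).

Write q(t) = at^2 + bt + c. Substituting each data point gives a linear system:
  c = -5
  a + b + c = -2
  4a + 2b + c = -3
Solving the system yields a = -2, b = 5, c = -5.
So q(t) = -2t² + 5t - 5.
The leading coefficient is -2.

-2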